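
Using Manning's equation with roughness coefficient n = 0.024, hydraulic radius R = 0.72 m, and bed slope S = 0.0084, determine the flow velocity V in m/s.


Manning's equation gives V = (1/n) * R^(2/3) * S^(1/2).
First, compute R^(2/3) = 0.72^(2/3) = 0.8033.
Next, S^(1/2) = 0.0084^(1/2) = 0.091652.
Then 1/n = 1/0.024 = 41.67.
V = 41.67 * 0.8033 * 0.091652 = 3.0677 m/s.

3.0677


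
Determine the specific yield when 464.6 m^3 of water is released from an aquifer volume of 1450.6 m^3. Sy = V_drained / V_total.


Specific yield Sy = Volume drained / Total volume.
Sy = 464.6 / 1450.6
   = 0.3203.

0.3203


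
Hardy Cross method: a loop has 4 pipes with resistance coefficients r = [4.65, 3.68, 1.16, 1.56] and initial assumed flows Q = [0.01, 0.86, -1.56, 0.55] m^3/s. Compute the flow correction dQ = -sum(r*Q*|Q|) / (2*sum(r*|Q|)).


Numerator terms (r*Q*|Q|): 4.65*0.01*|0.01| = 0.0005; 3.68*0.86*|0.86| = 2.7217; 1.16*-1.56*|-1.56| = -2.823; 1.56*0.55*|0.55| = 0.4719.
Sum of numerator = 0.3711.
Denominator terms (r*|Q|): 4.65*|0.01| = 0.0465; 3.68*|0.86| = 3.1648; 1.16*|-1.56| = 1.8096; 1.56*|0.55| = 0.858.
2 * sum of denominator = 2 * 5.8789 = 11.7578.
dQ = -0.3711 / 11.7578 = -0.0316 m^3/s.

-0.0316


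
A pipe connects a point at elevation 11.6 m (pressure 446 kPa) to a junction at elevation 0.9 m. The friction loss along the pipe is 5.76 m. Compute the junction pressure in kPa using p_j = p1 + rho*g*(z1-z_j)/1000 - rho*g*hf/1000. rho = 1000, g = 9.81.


Junction pressure: p_j = p1 + rho*g*(z1 - z_j)/1000 - rho*g*hf/1000.
Elevation term = 1000*9.81*(11.6 - 0.9)/1000 = 104.967 kPa.
Friction term = 1000*9.81*5.76/1000 = 56.506 kPa.
p_j = 446 + 104.967 - 56.506 = 494.46 kPa.

494.46


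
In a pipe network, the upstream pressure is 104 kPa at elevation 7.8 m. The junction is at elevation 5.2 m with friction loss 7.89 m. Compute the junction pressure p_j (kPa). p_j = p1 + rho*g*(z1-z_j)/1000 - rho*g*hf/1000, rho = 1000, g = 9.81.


Junction pressure: p_j = p1 + rho*g*(z1 - z_j)/1000 - rho*g*hf/1000.
Elevation term = 1000*9.81*(7.8 - 5.2)/1000 = 25.506 kPa.
Friction term = 1000*9.81*7.89/1000 = 77.401 kPa.
p_j = 104 + 25.506 - 77.401 = 52.11 kPa.

52.11


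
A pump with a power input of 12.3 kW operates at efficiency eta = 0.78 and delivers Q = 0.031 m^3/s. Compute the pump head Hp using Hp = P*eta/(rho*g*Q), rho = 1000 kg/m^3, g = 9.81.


Pump head formula: Hp = P * eta / (rho * g * Q).
Numerator: P * eta = 12.3 * 1000 * 0.78 = 9594.0 W.
Denominator: rho * g * Q = 1000 * 9.81 * 0.031 = 304.11.
Hp = 9594.0 / 304.11 = 31.55 m.

31.55


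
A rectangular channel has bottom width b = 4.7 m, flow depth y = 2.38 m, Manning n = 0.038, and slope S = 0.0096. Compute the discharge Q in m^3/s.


For a rectangular channel, the cross-sectional area A = b * y = 4.7 * 2.38 = 11.19 m^2.
The wetted perimeter P = b + 2y = 4.7 + 2*2.38 = 9.46 m.
Hydraulic radius R = A/P = 11.19/9.46 = 1.1825 m.
Velocity V = (1/n)*R^(2/3)*S^(1/2) = (1/0.038)*1.1825^(2/3)*0.0096^(1/2) = 2.8832 m/s.
Discharge Q = A * V = 11.19 * 2.8832 = 32.251 m^3/s.

32.251


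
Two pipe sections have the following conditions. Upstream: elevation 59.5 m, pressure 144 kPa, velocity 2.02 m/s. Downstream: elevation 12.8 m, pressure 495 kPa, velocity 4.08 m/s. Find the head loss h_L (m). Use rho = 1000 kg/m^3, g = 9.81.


Total head at each section: H = z + p/(rho*g) + V^2/(2g).
H1 = 59.5 + 144*1000/(1000*9.81) + 2.02^2/(2*9.81)
   = 59.5 + 14.679 + 0.208
   = 74.387 m.
H2 = 12.8 + 495*1000/(1000*9.81) + 4.08^2/(2*9.81)
   = 12.8 + 50.459 + 0.8484
   = 64.107 m.
h_L = H1 - H2 = 74.387 - 64.107 = 10.28 m.

10.28


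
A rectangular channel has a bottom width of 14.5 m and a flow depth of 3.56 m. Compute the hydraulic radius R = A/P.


For a rectangular section:
Flow area A = b * y = 14.5 * 3.56 = 51.62 m^2.
Wetted perimeter P = b + 2y = 14.5 + 2*3.56 = 21.62 m.
Hydraulic radius R = A/P = 51.62 / 21.62 = 2.3876 m.

2.3876


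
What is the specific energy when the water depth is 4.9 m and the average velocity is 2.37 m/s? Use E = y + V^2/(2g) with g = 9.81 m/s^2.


Specific energy E = y + V^2/(2g).
Velocity head = V^2/(2g) = 2.37^2 / (2*9.81) = 5.6169 / 19.62 = 0.2863 m.
E = 4.9 + 0.2863 = 5.1863 m.

5.1863


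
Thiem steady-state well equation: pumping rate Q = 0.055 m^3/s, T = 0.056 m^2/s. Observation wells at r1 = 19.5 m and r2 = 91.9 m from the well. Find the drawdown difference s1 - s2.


Thiem equation: s1 - s2 = Q/(2*pi*T) * ln(r2/r1).
ln(r2/r1) = ln(91.9/19.5) = 1.5503.
Q/(2*pi*T) = 0.055 / (2*pi*0.056) = 0.055 / 0.3519 = 0.1563.
s1 - s2 = 0.1563 * 1.5503 = 0.2423 m.

0.2423


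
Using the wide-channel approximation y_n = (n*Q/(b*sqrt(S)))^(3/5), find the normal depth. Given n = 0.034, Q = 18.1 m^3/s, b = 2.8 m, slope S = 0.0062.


We use the wide-channel approximation y_n = (n*Q/(b*sqrt(S)))^(3/5).
sqrt(S) = sqrt(0.0062) = 0.07874.
Numerator: n*Q = 0.034 * 18.1 = 0.6154.
Denominator: b*sqrt(S) = 2.8 * 0.07874 = 0.220472.
arg = 2.7913.
y_n = 2.7913^(3/5) = 1.8513 m.

1.8513


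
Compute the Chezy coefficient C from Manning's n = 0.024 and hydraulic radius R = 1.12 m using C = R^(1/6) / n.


The Chezy coefficient relates to Manning's n through C = R^(1/6) / n.
R^(1/6) = 1.12^(1/6) = 1.019068.
C = 1.019068 / 0.024 = 42.46 m^(1/2)/s.

42.46


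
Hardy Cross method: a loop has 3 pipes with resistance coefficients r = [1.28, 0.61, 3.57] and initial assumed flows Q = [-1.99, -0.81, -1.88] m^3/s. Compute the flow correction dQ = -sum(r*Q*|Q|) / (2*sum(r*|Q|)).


Numerator terms (r*Q*|Q|): 1.28*-1.99*|-1.99| = -5.0689; 0.61*-0.81*|-0.81| = -0.4002; 3.57*-1.88*|-1.88| = -12.6178.
Sum of numerator = -18.087.
Denominator terms (r*|Q|): 1.28*|-1.99| = 2.5472; 0.61*|-0.81| = 0.4941; 3.57*|-1.88| = 6.7116.
2 * sum of denominator = 2 * 9.7529 = 19.5058.
dQ = --18.087 / 19.5058 = 0.9273 m^3/s.

0.9273


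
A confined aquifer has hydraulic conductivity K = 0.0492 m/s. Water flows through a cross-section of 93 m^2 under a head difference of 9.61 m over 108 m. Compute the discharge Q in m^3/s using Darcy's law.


Darcy's law: Q = K * A * i, where i = dh/L.
Hydraulic gradient i = 9.61 / 108 = 0.088981.
Q = 0.0492 * 93 * 0.088981
  = 0.4071 m^3/s.

0.4071


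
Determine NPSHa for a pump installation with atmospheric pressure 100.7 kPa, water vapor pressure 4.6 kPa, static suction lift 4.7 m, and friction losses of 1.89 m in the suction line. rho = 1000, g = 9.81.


NPSHa = p_atm/(rho*g) - z_s - hf_s - p_vap/(rho*g).
p_atm/(rho*g) = 100.7*1000 / (1000*9.81) = 10.265 m.
p_vap/(rho*g) = 4.6*1000 / (1000*9.81) = 0.469 m.
NPSHa = 10.265 - 4.7 - 1.89 - 0.469
      = 3.21 m.

3.21


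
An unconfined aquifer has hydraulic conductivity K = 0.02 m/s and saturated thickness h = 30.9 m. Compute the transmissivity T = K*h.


Transmissivity is defined as T = K * h.
T = 0.02 * 30.9
  = 0.618 m^2/s.

0.618


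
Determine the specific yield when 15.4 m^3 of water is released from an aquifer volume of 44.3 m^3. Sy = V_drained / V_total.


Specific yield Sy = Volume drained / Total volume.
Sy = 15.4 / 44.3
   = 0.3476.

0.3476


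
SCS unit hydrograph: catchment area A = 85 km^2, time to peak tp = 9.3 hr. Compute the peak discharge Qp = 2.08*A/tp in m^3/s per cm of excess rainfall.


SCS formula: Qp = 2.08 * A / tp.
Qp = 2.08 * 85 / 9.3
   = 176.8 / 9.3
   = 19.01 m^3/s per cm.

19.01


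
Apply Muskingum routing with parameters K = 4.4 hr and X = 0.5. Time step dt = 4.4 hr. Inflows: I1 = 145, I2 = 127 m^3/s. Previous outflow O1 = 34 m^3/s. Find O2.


Muskingum coefficients:
denom = 2*K*(1-X) + dt = 2*4.4*(1-0.5) + 4.4 = 8.8.
C0 = (dt - 2*K*X)/denom = (4.4 - 2*4.4*0.5)/8.8 = 0.0.
C1 = (dt + 2*K*X)/denom = (4.4 + 2*4.4*0.5)/8.8 = 1.0.
C2 = (2*K*(1-X) - dt)/denom = 0.0.
O2 = C0*I2 + C1*I1 + C2*O1
   = 0.0*127 + 1.0*145 + 0.0*34
   = 145.0 m^3/s.

145.0


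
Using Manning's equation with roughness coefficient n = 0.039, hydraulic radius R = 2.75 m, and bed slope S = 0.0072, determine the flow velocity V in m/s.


Manning's equation gives V = (1/n) * R^(2/3) * S^(1/2).
First, compute R^(2/3) = 2.75^(2/3) = 1.9629.
Next, S^(1/2) = 0.0072^(1/2) = 0.084853.
Then 1/n = 1/0.039 = 25.64.
V = 25.64 * 1.9629 * 0.084853 = 4.2706 m/s.

4.2706


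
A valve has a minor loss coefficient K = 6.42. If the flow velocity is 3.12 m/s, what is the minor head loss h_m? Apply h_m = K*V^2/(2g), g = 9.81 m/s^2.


Minor loss formula: h_m = K * V^2/(2g).
V^2 = 3.12^2 = 9.7344.
V^2/(2g) = 9.7344 / 19.62 = 0.4961 m.
h_m = 6.42 * 0.4961 = 3.1853 m.

3.1853


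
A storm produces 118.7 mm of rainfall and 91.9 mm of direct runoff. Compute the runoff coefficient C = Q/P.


The runoff coefficient C = runoff depth / rainfall depth.
C = 91.9 / 118.7
  = 0.7742.

0.7742


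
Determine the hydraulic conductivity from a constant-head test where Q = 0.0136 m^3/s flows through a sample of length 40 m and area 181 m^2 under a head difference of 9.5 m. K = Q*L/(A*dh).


From K = Q*L / (A*dh):
Numerator: Q*L = 0.0136 * 40 = 0.544.
Denominator: A*dh = 181 * 9.5 = 1719.5.
K = 0.544 / 1719.5 = 0.000316 m/s.

0.000316


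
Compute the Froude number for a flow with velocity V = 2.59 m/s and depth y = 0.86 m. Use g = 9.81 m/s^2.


The Froude number is defined as Fr = V / sqrt(g*y).
g*y = 9.81 * 0.86 = 8.4366.
sqrt(g*y) = sqrt(8.4366) = 2.9046.
Fr = 2.59 / 2.9046 = 0.8917.

0.8917


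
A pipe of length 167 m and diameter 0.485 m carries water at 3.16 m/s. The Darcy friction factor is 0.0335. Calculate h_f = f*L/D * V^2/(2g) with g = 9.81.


Darcy-Weisbach equation: h_f = f * (L/D) * V^2/(2g).
f * L/D = 0.0335 * 167/0.485 = 11.5351.
V^2/(2g) = 3.16^2 / (2*9.81) = 9.9856 / 19.62 = 0.509 m.
h_f = 11.5351 * 0.509 = 5.871 m.

5.871


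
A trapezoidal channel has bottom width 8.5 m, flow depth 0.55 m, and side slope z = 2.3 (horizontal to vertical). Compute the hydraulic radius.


For a trapezoidal section with side slope z:
A = (b + z*y)*y = (8.5 + 2.3*0.55)*0.55 = 5.371 m^2.
P = b + 2*y*sqrt(1 + z^2) = 8.5 + 2*0.55*sqrt(1 + 2.3^2) = 11.259 m.
R = A/P = 5.371 / 11.259 = 0.477 m.

0.477


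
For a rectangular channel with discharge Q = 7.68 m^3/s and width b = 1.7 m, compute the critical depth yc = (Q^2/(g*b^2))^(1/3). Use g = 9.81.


Using yc = (Q^2 / (g * b^2))^(1/3):
Q^2 = 7.68^2 = 58.98.
g * b^2 = 9.81 * 1.7^2 = 9.81 * 2.89 = 28.35.
Q^2 / (g*b^2) = 58.98 / 28.35 = 2.0804.
yc = 2.0804^(1/3) = 1.2766 m.

1.2766


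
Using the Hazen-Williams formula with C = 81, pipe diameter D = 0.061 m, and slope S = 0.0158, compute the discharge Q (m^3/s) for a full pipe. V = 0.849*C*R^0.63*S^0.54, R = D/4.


For a full circular pipe, R = D/4 = 0.061/4 = 0.0152 m.
V = 0.849 * 81 * 0.0152^0.63 * 0.0158^0.54
  = 0.849 * 81 * 0.07169 * 0.106482
  = 0.525 m/s.
Pipe area A = pi*D^2/4 = pi*0.061^2/4 = 0.0029 m^2.
Q = A * V = 0.0029 * 0.525 = 0.0015 m^3/s.

0.0015


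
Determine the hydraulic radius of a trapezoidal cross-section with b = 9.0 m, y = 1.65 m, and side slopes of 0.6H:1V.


For a trapezoidal section with side slope z:
A = (b + z*y)*y = (9.0 + 0.6*1.65)*1.65 = 16.483 m^2.
P = b + 2*y*sqrt(1 + z^2) = 9.0 + 2*1.65*sqrt(1 + 0.6^2) = 12.848 m.
R = A/P = 16.483 / 12.848 = 1.2829 m.

1.2829


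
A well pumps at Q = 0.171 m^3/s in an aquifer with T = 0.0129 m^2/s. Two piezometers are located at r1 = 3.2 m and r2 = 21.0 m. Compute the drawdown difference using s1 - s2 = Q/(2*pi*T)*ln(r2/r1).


Thiem equation: s1 - s2 = Q/(2*pi*T) * ln(r2/r1).
ln(r2/r1) = ln(21.0/3.2) = 1.8814.
Q/(2*pi*T) = 0.171 / (2*pi*0.0129) = 0.171 / 0.0811 = 2.1097.
s1 - s2 = 2.1097 * 1.8814 = 3.9692 m.

3.9692


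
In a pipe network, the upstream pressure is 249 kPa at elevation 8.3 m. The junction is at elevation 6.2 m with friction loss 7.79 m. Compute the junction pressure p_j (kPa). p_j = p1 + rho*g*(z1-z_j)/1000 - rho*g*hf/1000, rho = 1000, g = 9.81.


Junction pressure: p_j = p1 + rho*g*(z1 - z_j)/1000 - rho*g*hf/1000.
Elevation term = 1000*9.81*(8.3 - 6.2)/1000 = 20.601 kPa.
Friction term = 1000*9.81*7.79/1000 = 76.42 kPa.
p_j = 249 + 20.601 - 76.42 = 193.18 kPa.

193.18


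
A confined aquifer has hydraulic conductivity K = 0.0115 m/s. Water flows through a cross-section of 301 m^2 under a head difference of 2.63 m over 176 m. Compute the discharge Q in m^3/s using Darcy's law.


Darcy's law: Q = K * A * i, where i = dh/L.
Hydraulic gradient i = 2.63 / 176 = 0.014943.
Q = 0.0115 * 301 * 0.014943
  = 0.0517 m^3/s.

0.0517


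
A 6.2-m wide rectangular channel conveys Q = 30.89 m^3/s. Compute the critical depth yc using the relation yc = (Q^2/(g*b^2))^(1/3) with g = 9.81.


Using yc = (Q^2 / (g * b^2))^(1/3):
Q^2 = 30.89^2 = 954.19.
g * b^2 = 9.81 * 6.2^2 = 9.81 * 38.44 = 377.1.
Q^2 / (g*b^2) = 954.19 / 377.1 = 2.5303.
yc = 2.5303^(1/3) = 1.3627 m.

1.3627


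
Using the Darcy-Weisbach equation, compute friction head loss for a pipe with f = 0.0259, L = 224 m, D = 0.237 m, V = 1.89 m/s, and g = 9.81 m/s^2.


Darcy-Weisbach equation: h_f = f * (L/D) * V^2/(2g).
f * L/D = 0.0259 * 224/0.237 = 24.4793.
V^2/(2g) = 1.89^2 / (2*9.81) = 3.5721 / 19.62 = 0.1821 m.
h_f = 24.4793 * 0.1821 = 4.457 m.

4.457


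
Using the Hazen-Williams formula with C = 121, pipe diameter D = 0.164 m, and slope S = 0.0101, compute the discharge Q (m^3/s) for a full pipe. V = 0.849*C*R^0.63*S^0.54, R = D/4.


For a full circular pipe, R = D/4 = 0.164/4 = 0.041 m.
V = 0.849 * 121 * 0.041^0.63 * 0.0101^0.54
  = 0.849 * 121 * 0.133676 * 0.083625
  = 1.1484 m/s.
Pipe area A = pi*D^2/4 = pi*0.164^2/4 = 0.0211 m^2.
Q = A * V = 0.0211 * 1.1484 = 0.0243 m^3/s.

0.0243


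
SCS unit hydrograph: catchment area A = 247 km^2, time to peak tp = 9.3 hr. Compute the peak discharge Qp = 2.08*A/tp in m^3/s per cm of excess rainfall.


SCS formula: Qp = 2.08 * A / tp.
Qp = 2.08 * 247 / 9.3
   = 513.76 / 9.3
   = 55.24 m^3/s per cm.

55.24


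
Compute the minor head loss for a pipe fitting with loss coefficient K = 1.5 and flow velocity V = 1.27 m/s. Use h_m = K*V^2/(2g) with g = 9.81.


Minor loss formula: h_m = K * V^2/(2g).
V^2 = 1.27^2 = 1.6129.
V^2/(2g) = 1.6129 / 19.62 = 0.0822 m.
h_m = 1.5 * 0.0822 = 0.1233 m.

0.1233


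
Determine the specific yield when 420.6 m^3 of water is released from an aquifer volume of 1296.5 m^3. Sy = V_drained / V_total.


Specific yield Sy = Volume drained / Total volume.
Sy = 420.6 / 1296.5
   = 0.3244.

0.3244


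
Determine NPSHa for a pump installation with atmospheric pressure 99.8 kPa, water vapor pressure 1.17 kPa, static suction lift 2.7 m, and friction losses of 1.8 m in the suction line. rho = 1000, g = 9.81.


NPSHa = p_atm/(rho*g) - z_s - hf_s - p_vap/(rho*g).
p_atm/(rho*g) = 99.8*1000 / (1000*9.81) = 10.173 m.
p_vap/(rho*g) = 1.17*1000 / (1000*9.81) = 0.119 m.
NPSHa = 10.173 - 2.7 - 1.8 - 0.119
      = 5.55 m.

5.55


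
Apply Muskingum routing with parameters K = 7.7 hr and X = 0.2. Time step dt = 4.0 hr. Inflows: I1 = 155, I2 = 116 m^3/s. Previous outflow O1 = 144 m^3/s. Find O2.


Muskingum coefficients:
denom = 2*K*(1-X) + dt = 2*7.7*(1-0.2) + 4.0 = 16.32.
C0 = (dt - 2*K*X)/denom = (4.0 - 2*7.7*0.2)/16.32 = 0.0564.
C1 = (dt + 2*K*X)/denom = (4.0 + 2*7.7*0.2)/16.32 = 0.4338.
C2 = (2*K*(1-X) - dt)/denom = 0.5098.
O2 = C0*I2 + C1*I1 + C2*O1
   = 0.0564*116 + 0.4338*155 + 0.5098*144
   = 147.19 m^3/s.

147.19


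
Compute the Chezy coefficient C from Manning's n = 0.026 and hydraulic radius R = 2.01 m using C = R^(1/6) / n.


The Chezy coefficient relates to Manning's n through C = R^(1/6) / n.
R^(1/6) = 2.01^(1/6) = 1.123395.
C = 1.123395 / 0.026 = 43.21 m^(1/2)/s.

43.21


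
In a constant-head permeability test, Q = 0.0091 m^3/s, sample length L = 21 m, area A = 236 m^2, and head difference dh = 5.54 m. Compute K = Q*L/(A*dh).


From K = Q*L / (A*dh):
Numerator: Q*L = 0.0091 * 21 = 0.1911.
Denominator: A*dh = 236 * 5.54 = 1307.44.
K = 0.1911 / 1307.44 = 0.000146 m/s.

0.000146


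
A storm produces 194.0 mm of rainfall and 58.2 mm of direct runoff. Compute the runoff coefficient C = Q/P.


The runoff coefficient C = runoff depth / rainfall depth.
C = 58.2 / 194.0
  = 0.3.

0.3


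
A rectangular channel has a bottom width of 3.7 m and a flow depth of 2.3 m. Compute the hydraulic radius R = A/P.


For a rectangular section:
Flow area A = b * y = 3.7 * 2.3 = 8.51 m^2.
Wetted perimeter P = b + 2y = 3.7 + 2*2.3 = 8.3 m.
Hydraulic radius R = A/P = 8.51 / 8.3 = 1.0253 m.

1.0253


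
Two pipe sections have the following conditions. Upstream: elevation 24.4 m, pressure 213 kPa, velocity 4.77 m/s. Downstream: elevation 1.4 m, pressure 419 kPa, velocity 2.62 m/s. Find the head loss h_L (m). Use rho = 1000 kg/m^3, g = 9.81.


Total head at each section: H = z + p/(rho*g) + V^2/(2g).
H1 = 24.4 + 213*1000/(1000*9.81) + 4.77^2/(2*9.81)
   = 24.4 + 21.713 + 1.1597
   = 47.272 m.
H2 = 1.4 + 419*1000/(1000*9.81) + 2.62^2/(2*9.81)
   = 1.4 + 42.712 + 0.3499
   = 44.461 m.
h_L = H1 - H2 = 47.272 - 44.461 = 2.811 m.

2.811


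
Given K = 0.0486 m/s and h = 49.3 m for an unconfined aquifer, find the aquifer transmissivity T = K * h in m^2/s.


Transmissivity is defined as T = K * h.
T = 0.0486 * 49.3
  = 2.396 m^2/s.

2.396


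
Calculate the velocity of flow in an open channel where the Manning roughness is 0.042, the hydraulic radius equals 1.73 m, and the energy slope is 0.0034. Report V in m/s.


Manning's equation gives V = (1/n) * R^(2/3) * S^(1/2).
First, compute R^(2/3) = 1.73^(2/3) = 1.4411.
Next, S^(1/2) = 0.0034^(1/2) = 0.05831.
Then 1/n = 1/0.042 = 23.81.
V = 23.81 * 1.4411 * 0.05831 = 2.0007 m/s.

2.0007


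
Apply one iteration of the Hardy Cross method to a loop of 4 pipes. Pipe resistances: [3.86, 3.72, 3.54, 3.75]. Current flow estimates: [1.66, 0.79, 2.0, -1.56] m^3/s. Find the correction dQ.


Numerator terms (r*Q*|Q|): 3.86*1.66*|1.66| = 10.6366; 3.72*0.79*|0.79| = 2.3217; 3.54*2.0*|2.0| = 14.16; 3.75*-1.56*|-1.56| = -9.126.
Sum of numerator = 17.9923.
Denominator terms (r*|Q|): 3.86*|1.66| = 6.4076; 3.72*|0.79| = 2.9388; 3.54*|2.0| = 7.08; 3.75*|-1.56| = 5.85.
2 * sum of denominator = 2 * 22.2764 = 44.5528.
dQ = -17.9923 / 44.5528 = -0.4038 m^3/s.

-0.4038


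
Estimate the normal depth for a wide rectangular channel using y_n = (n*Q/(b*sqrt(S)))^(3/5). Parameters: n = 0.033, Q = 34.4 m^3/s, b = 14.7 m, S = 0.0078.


We use the wide-channel approximation y_n = (n*Q/(b*sqrt(S)))^(3/5).
sqrt(S) = sqrt(0.0078) = 0.088318.
Numerator: n*Q = 0.033 * 34.4 = 1.1352.
Denominator: b*sqrt(S) = 14.7 * 0.088318 = 1.298275.
arg = 0.8744.
y_n = 0.8744^(3/5) = 0.9226 m.

0.9226


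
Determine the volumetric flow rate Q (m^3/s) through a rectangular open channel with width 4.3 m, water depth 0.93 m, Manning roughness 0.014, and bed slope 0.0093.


For a rectangular channel, the cross-sectional area A = b * y = 4.3 * 0.93 = 4.0 m^2.
The wetted perimeter P = b + 2y = 4.3 + 2*0.93 = 6.16 m.
Hydraulic radius R = A/P = 4.0/6.16 = 0.6492 m.
Velocity V = (1/n)*R^(2/3)*S^(1/2) = (1/0.014)*0.6492^(2/3)*0.0093^(1/2) = 5.1645 m/s.
Discharge Q = A * V = 4.0 * 5.1645 = 20.653 m^3/s.

20.653


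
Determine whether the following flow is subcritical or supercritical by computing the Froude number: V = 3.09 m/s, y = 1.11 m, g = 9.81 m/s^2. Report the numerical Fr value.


The Froude number is defined as Fr = V / sqrt(g*y).
g*y = 9.81 * 1.11 = 10.8891.
sqrt(g*y) = sqrt(10.8891) = 3.2999.
Fr = 3.09 / 3.2999 = 0.9364.
Since Fr < 1, the flow is subcritical.

0.9364


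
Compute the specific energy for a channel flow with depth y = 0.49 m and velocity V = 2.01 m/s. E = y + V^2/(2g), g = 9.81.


Specific energy E = y + V^2/(2g).
Velocity head = V^2/(2g) = 2.01^2 / (2*9.81) = 4.0401 / 19.62 = 0.2059 m.
E = 0.49 + 0.2059 = 0.6959 m.

0.6959


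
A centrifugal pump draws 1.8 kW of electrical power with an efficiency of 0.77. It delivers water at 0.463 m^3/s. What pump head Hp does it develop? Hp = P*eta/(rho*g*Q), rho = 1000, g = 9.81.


Pump head formula: Hp = P * eta / (rho * g * Q).
Numerator: P * eta = 1.8 * 1000 * 0.77 = 1386.0 W.
Denominator: rho * g * Q = 1000 * 9.81 * 0.463 = 4542.03.
Hp = 1386.0 / 4542.03 = 0.31 m.

0.31


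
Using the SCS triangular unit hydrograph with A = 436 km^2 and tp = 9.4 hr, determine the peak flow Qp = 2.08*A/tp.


SCS formula: Qp = 2.08 * A / tp.
Qp = 2.08 * 436 / 9.4
   = 906.88 / 9.4
   = 96.48 m^3/s per cm.

96.48


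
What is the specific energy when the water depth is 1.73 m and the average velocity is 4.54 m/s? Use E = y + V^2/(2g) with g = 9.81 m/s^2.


Specific energy E = y + V^2/(2g).
Velocity head = V^2/(2g) = 4.54^2 / (2*9.81) = 20.6116 / 19.62 = 1.0505 m.
E = 1.73 + 1.0505 = 2.7805 m.

2.7805


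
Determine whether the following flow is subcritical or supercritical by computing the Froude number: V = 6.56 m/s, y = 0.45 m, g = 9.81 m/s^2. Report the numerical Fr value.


The Froude number is defined as Fr = V / sqrt(g*y).
g*y = 9.81 * 0.45 = 4.4145.
sqrt(g*y) = sqrt(4.4145) = 2.1011.
Fr = 6.56 / 2.1011 = 3.1222.
Since Fr > 1, the flow is supercritical.

3.1222


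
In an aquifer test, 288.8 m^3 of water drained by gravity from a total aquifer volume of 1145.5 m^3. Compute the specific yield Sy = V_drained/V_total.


Specific yield Sy = Volume drained / Total volume.
Sy = 288.8 / 1145.5
   = 0.2521.

0.2521


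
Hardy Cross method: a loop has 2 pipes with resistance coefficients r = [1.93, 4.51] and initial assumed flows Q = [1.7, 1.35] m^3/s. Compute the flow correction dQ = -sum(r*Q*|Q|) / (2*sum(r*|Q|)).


Numerator terms (r*Q*|Q|): 1.93*1.7*|1.7| = 5.5777; 4.51*1.35*|1.35| = 8.2195.
Sum of numerator = 13.7972.
Denominator terms (r*|Q|): 1.93*|1.7| = 3.281; 4.51*|1.35| = 6.0885.
2 * sum of denominator = 2 * 9.3695 = 18.739.
dQ = -13.7972 / 18.739 = -0.7363 m^3/s.

-0.7363


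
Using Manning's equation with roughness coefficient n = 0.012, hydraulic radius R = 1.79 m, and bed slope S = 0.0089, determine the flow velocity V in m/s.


Manning's equation gives V = (1/n) * R^(2/3) * S^(1/2).
First, compute R^(2/3) = 1.79^(2/3) = 1.4742.
Next, S^(1/2) = 0.0089^(1/2) = 0.09434.
Then 1/n = 1/0.012 = 83.33.
V = 83.33 * 1.4742 * 0.09434 = 11.59 m/s.

11.59


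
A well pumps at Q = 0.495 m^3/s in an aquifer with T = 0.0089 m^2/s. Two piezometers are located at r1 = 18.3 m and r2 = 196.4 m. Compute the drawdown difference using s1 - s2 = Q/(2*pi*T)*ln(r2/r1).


Thiem equation: s1 - s2 = Q/(2*pi*T) * ln(r2/r1).
ln(r2/r1) = ln(196.4/18.3) = 2.3733.
Q/(2*pi*T) = 0.495 / (2*pi*0.0089) = 0.495 / 0.0559 = 8.8519.
s1 - s2 = 8.8519 * 2.3733 = 21.0077 m.

21.0077


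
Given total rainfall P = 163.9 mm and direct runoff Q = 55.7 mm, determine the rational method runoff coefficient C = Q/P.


The runoff coefficient C = runoff depth / rainfall depth.
C = 55.7 / 163.9
  = 0.3398.

0.3398


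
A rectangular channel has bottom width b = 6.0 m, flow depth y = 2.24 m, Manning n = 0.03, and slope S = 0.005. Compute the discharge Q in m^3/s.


For a rectangular channel, the cross-sectional area A = b * y = 6.0 * 2.24 = 13.44 m^2.
The wetted perimeter P = b + 2y = 6.0 + 2*2.24 = 10.48 m.
Hydraulic radius R = A/P = 13.44/10.48 = 1.2824 m.
Velocity V = (1/n)*R^(2/3)*S^(1/2) = (1/0.03)*1.2824^(2/3)*0.005^(1/2) = 2.7822 m/s.
Discharge Q = A * V = 13.44 * 2.7822 = 37.393 m^3/s.

37.393


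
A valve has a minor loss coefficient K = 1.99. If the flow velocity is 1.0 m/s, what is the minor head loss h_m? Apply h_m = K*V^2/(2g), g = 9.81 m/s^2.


Minor loss formula: h_m = K * V^2/(2g).
V^2 = 1.0^2 = 1.0.
V^2/(2g) = 1.0 / 19.62 = 0.051 m.
h_m = 1.99 * 0.051 = 0.1014 m.

0.1014


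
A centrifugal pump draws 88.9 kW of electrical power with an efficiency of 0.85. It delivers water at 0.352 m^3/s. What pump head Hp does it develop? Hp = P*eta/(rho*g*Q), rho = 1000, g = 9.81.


Pump head formula: Hp = P * eta / (rho * g * Q).
Numerator: P * eta = 88.9 * 1000 * 0.85 = 75565.0 W.
Denominator: rho * g * Q = 1000 * 9.81 * 0.352 = 3453.12.
Hp = 75565.0 / 3453.12 = 21.88 m.

21.88


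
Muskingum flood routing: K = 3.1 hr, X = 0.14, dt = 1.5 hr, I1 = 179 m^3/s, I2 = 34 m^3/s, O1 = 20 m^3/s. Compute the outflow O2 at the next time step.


Muskingum coefficients:
denom = 2*K*(1-X) + dt = 2*3.1*(1-0.14) + 1.5 = 6.832.
C0 = (dt - 2*K*X)/denom = (1.5 - 2*3.1*0.14)/6.832 = 0.0925.
C1 = (dt + 2*K*X)/denom = (1.5 + 2*3.1*0.14)/6.832 = 0.3466.
C2 = (2*K*(1-X) - dt)/denom = 0.5609.
O2 = C0*I2 + C1*I1 + C2*O1
   = 0.0925*34 + 0.3466*179 + 0.5609*20
   = 76.41 m^3/s.

76.41


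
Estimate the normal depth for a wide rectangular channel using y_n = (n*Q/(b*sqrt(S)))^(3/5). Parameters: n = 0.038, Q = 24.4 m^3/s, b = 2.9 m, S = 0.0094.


We use the wide-channel approximation y_n = (n*Q/(b*sqrt(S)))^(3/5).
sqrt(S) = sqrt(0.0094) = 0.096954.
Numerator: n*Q = 0.038 * 24.4 = 0.9272.
Denominator: b*sqrt(S) = 2.9 * 0.096954 = 0.281167.
arg = 3.2977.
y_n = 3.2977^(3/5) = 2.0461 m.

2.0461


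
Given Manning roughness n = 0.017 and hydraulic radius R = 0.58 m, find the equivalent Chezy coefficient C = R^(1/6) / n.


The Chezy coefficient relates to Manning's n through C = R^(1/6) / n.
R^(1/6) = 0.58^(1/6) = 0.913211.
C = 0.913211 / 0.017 = 53.72 m^(1/2)/s.

53.72


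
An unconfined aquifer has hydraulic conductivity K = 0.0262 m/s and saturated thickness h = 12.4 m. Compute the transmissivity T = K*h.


Transmissivity is defined as T = K * h.
T = 0.0262 * 12.4
  = 0.3249 m^2/s.

0.3249


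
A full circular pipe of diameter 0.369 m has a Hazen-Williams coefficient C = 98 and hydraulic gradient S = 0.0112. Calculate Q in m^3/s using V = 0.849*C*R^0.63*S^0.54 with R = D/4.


For a full circular pipe, R = D/4 = 0.369/4 = 0.0922 m.
V = 0.849 * 98 * 0.0922^0.63 * 0.0112^0.54
  = 0.849 * 98 * 0.222807 * 0.088426
  = 1.6392 m/s.
Pipe area A = pi*D^2/4 = pi*0.369^2/4 = 0.1069 m^2.
Q = A * V = 0.1069 * 1.6392 = 0.1753 m^3/s.

0.1753


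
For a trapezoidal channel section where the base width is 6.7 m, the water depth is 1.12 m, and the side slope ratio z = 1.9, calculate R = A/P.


For a trapezoidal section with side slope z:
A = (b + z*y)*y = (6.7 + 1.9*1.12)*1.12 = 9.887 m^2.
P = b + 2*y*sqrt(1 + z^2) = 6.7 + 2*1.12*sqrt(1 + 1.9^2) = 11.509 m.
R = A/P = 9.887 / 11.509 = 0.8591 m.

0.8591


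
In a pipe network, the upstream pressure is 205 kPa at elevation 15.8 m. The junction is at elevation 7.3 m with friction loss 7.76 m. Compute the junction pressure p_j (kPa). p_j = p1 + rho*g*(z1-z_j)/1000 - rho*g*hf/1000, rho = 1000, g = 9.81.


Junction pressure: p_j = p1 + rho*g*(z1 - z_j)/1000 - rho*g*hf/1000.
Elevation term = 1000*9.81*(15.8 - 7.3)/1000 = 83.385 kPa.
Friction term = 1000*9.81*7.76/1000 = 76.126 kPa.
p_j = 205 + 83.385 - 76.126 = 212.26 kPa.

212.26


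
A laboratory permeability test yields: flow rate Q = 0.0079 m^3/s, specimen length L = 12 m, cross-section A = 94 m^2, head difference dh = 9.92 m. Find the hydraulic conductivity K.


From K = Q*L / (A*dh):
Numerator: Q*L = 0.0079 * 12 = 0.0948.
Denominator: A*dh = 94 * 9.92 = 932.48.
K = 0.0948 / 932.48 = 0.000102 m/s.

0.000102


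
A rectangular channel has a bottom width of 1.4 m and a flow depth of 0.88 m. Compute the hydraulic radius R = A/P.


For a rectangular section:
Flow area A = b * y = 1.4 * 0.88 = 1.23 m^2.
Wetted perimeter P = b + 2y = 1.4 + 2*0.88 = 3.16 m.
Hydraulic radius R = A/P = 1.23 / 3.16 = 0.3899 m.

0.3899


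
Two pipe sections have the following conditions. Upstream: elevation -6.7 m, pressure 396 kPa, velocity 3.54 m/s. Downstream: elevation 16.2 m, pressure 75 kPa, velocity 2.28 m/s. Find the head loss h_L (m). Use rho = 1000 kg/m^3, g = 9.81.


Total head at each section: H = z + p/(rho*g) + V^2/(2g).
H1 = -6.7 + 396*1000/(1000*9.81) + 3.54^2/(2*9.81)
   = -6.7 + 40.367 + 0.6387
   = 34.306 m.
H2 = 16.2 + 75*1000/(1000*9.81) + 2.28^2/(2*9.81)
   = 16.2 + 7.645 + 0.265
   = 24.11 m.
h_L = H1 - H2 = 34.306 - 24.11 = 10.195 m.

10.195


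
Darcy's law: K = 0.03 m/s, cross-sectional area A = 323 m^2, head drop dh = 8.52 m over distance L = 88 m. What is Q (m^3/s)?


Darcy's law: Q = K * A * i, where i = dh/L.
Hydraulic gradient i = 8.52 / 88 = 0.096818.
Q = 0.03 * 323 * 0.096818
  = 0.9382 m^3/s.

0.9382


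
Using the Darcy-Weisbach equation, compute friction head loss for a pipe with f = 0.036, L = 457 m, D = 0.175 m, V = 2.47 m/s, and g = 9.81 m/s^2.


Darcy-Weisbach equation: h_f = f * (L/D) * V^2/(2g).
f * L/D = 0.036 * 457/0.175 = 94.0114.
V^2/(2g) = 2.47^2 / (2*9.81) = 6.1009 / 19.62 = 0.311 m.
h_f = 94.0114 * 0.311 = 29.233 m.

29.233


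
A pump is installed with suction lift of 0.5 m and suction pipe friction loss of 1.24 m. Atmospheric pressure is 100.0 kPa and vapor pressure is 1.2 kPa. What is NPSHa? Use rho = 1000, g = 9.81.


NPSHa = p_atm/(rho*g) - z_s - hf_s - p_vap/(rho*g).
p_atm/(rho*g) = 100.0*1000 / (1000*9.81) = 10.194 m.
p_vap/(rho*g) = 1.2*1000 / (1000*9.81) = 0.122 m.
NPSHa = 10.194 - 0.5 - 1.24 - 0.122
      = 8.33 m.

8.33


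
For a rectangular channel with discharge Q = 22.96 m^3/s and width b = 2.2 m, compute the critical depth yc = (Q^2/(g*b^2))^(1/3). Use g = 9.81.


Using yc = (Q^2 / (g * b^2))^(1/3):
Q^2 = 22.96^2 = 527.16.
g * b^2 = 9.81 * 2.2^2 = 9.81 * 4.84 = 47.48.
Q^2 / (g*b^2) = 527.16 / 47.48 = 11.1028.
yc = 11.1028^(1/3) = 2.2309 m.

2.2309


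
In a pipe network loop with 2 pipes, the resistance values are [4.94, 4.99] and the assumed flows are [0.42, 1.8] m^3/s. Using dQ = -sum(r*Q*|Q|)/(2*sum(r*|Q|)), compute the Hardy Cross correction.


Numerator terms (r*Q*|Q|): 4.94*0.42*|0.42| = 0.8714; 4.99*1.8*|1.8| = 16.1676.
Sum of numerator = 17.039.
Denominator terms (r*|Q|): 4.94*|0.42| = 2.0748; 4.99*|1.8| = 8.982.
2 * sum of denominator = 2 * 11.0568 = 22.1136.
dQ = -17.039 / 22.1136 = -0.7705 m^3/s.

-0.7705


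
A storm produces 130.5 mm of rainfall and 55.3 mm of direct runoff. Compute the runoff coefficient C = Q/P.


The runoff coefficient C = runoff depth / rainfall depth.
C = 55.3 / 130.5
  = 0.4238.

0.4238


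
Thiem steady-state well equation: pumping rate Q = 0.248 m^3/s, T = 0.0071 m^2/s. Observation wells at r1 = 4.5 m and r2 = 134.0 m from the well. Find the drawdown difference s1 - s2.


Thiem equation: s1 - s2 = Q/(2*pi*T) * ln(r2/r1).
ln(r2/r1) = ln(134.0/4.5) = 3.3938.
Q/(2*pi*T) = 0.248 / (2*pi*0.0071) = 0.248 / 0.0446 = 5.5592.
s1 - s2 = 5.5592 * 3.3938 = 18.8667 m.

18.8667


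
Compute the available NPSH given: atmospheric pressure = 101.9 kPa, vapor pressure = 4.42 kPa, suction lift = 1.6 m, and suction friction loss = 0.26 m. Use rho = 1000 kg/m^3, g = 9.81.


NPSHa = p_atm/(rho*g) - z_s - hf_s - p_vap/(rho*g).
p_atm/(rho*g) = 101.9*1000 / (1000*9.81) = 10.387 m.
p_vap/(rho*g) = 4.42*1000 / (1000*9.81) = 0.451 m.
NPSHa = 10.387 - 1.6 - 0.26 - 0.451
      = 8.08 m.

8.08


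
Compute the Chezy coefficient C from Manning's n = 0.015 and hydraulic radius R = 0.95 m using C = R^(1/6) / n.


The Chezy coefficient relates to Manning's n through C = R^(1/6) / n.
R^(1/6) = 0.95^(1/6) = 0.991488.
C = 0.991488 / 0.015 = 66.1 m^(1/2)/s.

66.1


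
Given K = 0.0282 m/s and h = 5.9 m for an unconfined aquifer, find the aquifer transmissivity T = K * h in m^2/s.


Transmissivity is defined as T = K * h.
T = 0.0282 * 5.9
  = 0.1664 m^2/s.

0.1664


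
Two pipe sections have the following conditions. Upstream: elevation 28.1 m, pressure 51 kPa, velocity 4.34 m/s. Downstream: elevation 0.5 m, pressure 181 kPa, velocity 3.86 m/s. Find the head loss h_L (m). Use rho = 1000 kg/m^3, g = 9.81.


Total head at each section: H = z + p/(rho*g) + V^2/(2g).
H1 = 28.1 + 51*1000/(1000*9.81) + 4.34^2/(2*9.81)
   = 28.1 + 5.199 + 0.96
   = 34.259 m.
H2 = 0.5 + 181*1000/(1000*9.81) + 3.86^2/(2*9.81)
   = 0.5 + 18.451 + 0.7594
   = 19.71 m.
h_L = H1 - H2 = 34.259 - 19.71 = 14.549 m.

14.549


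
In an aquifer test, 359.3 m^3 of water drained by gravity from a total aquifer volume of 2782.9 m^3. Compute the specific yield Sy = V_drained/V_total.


Specific yield Sy = Volume drained / Total volume.
Sy = 359.3 / 2782.9
   = 0.1291.

0.1291


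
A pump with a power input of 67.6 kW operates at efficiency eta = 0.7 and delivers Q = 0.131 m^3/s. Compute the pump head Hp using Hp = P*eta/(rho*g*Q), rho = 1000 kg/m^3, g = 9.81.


Pump head formula: Hp = P * eta / (rho * g * Q).
Numerator: P * eta = 67.6 * 1000 * 0.7 = 47320.0 W.
Denominator: rho * g * Q = 1000 * 9.81 * 0.131 = 1285.11.
Hp = 47320.0 / 1285.11 = 36.82 m.

36.82


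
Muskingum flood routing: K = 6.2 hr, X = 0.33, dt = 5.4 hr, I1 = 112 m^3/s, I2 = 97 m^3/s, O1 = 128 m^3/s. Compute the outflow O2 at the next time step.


Muskingum coefficients:
denom = 2*K*(1-X) + dt = 2*6.2*(1-0.33) + 5.4 = 13.708.
C0 = (dt - 2*K*X)/denom = (5.4 - 2*6.2*0.33)/13.708 = 0.0954.
C1 = (dt + 2*K*X)/denom = (5.4 + 2*6.2*0.33)/13.708 = 0.6924.
C2 = (2*K*(1-X) - dt)/denom = 0.2121.
O2 = C0*I2 + C1*I1 + C2*O1
   = 0.0954*97 + 0.6924*112 + 0.2121*128
   = 113.96 m^3/s.

113.96


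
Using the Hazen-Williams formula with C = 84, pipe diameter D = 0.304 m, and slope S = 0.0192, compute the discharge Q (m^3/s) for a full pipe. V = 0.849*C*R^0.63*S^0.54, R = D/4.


For a full circular pipe, R = D/4 = 0.304/4 = 0.076 m.
V = 0.849 * 84 * 0.076^0.63 * 0.0192^0.54
  = 0.849 * 84 * 0.197203 * 0.118299
  = 1.6637 m/s.
Pipe area A = pi*D^2/4 = pi*0.304^2/4 = 0.0726 m^2.
Q = A * V = 0.0726 * 1.6637 = 0.1208 m^3/s.

0.1208


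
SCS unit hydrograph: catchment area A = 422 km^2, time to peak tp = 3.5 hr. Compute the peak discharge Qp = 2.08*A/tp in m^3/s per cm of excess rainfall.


SCS formula: Qp = 2.08 * A / tp.
Qp = 2.08 * 422 / 3.5
   = 877.76 / 3.5
   = 250.79 m^3/s per cm.

250.79


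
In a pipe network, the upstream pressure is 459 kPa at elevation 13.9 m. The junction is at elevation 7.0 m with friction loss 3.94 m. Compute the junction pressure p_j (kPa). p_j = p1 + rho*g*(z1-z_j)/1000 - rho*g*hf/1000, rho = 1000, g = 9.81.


Junction pressure: p_j = p1 + rho*g*(z1 - z_j)/1000 - rho*g*hf/1000.
Elevation term = 1000*9.81*(13.9 - 7.0)/1000 = 67.689 kPa.
Friction term = 1000*9.81*3.94/1000 = 38.651 kPa.
p_j = 459 + 67.689 - 38.651 = 488.04 kPa.

488.04


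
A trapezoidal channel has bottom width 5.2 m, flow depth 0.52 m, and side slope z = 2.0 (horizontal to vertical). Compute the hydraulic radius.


For a trapezoidal section with side slope z:
A = (b + z*y)*y = (5.2 + 2.0*0.52)*0.52 = 3.245 m^2.
P = b + 2*y*sqrt(1 + z^2) = 5.2 + 2*0.52*sqrt(1 + 2.0^2) = 7.526 m.
R = A/P = 3.245 / 7.526 = 0.4312 m.

0.4312


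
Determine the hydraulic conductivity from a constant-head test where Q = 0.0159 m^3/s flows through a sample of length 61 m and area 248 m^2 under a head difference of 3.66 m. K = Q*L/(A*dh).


From K = Q*L / (A*dh):
Numerator: Q*L = 0.0159 * 61 = 0.9699.
Denominator: A*dh = 248 * 3.66 = 907.68.
K = 0.9699 / 907.68 = 0.001069 m/s.

0.001069


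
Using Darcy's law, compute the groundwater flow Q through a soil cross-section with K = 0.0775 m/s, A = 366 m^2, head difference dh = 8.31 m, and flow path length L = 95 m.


Darcy's law: Q = K * A * i, where i = dh/L.
Hydraulic gradient i = 8.31 / 95 = 0.087474.
Q = 0.0775 * 366 * 0.087474
  = 2.4812 m^3/s.

2.4812


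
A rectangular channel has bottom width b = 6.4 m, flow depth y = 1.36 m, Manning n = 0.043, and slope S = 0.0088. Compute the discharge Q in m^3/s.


For a rectangular channel, the cross-sectional area A = b * y = 6.4 * 1.36 = 8.7 m^2.
The wetted perimeter P = b + 2y = 6.4 + 2*1.36 = 9.12 m.
Hydraulic radius R = A/P = 8.7/9.12 = 0.9544 m.
Velocity V = (1/n)*R^(2/3)*S^(1/2) = (1/0.043)*0.9544^(2/3)*0.0088^(1/2) = 2.1147 m/s.
Discharge Q = A * V = 8.7 * 2.1147 = 18.407 m^3/s.

18.407


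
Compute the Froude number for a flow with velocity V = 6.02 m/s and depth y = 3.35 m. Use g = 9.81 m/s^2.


The Froude number is defined as Fr = V / sqrt(g*y).
g*y = 9.81 * 3.35 = 32.8635.
sqrt(g*y) = sqrt(32.8635) = 5.7327.
Fr = 6.02 / 5.7327 = 1.0501.

1.0501


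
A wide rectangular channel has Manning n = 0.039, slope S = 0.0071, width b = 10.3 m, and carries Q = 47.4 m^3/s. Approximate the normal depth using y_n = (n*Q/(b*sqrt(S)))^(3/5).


We use the wide-channel approximation y_n = (n*Q/(b*sqrt(S)))^(3/5).
sqrt(S) = sqrt(0.0071) = 0.084261.
Numerator: n*Q = 0.039 * 47.4 = 1.8486.
Denominator: b*sqrt(S) = 10.3 * 0.084261 = 0.867888.
arg = 2.13.
y_n = 2.13^(3/5) = 1.5741 m.

1.5741


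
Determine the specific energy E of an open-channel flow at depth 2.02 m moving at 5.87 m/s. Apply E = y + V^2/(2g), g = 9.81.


Specific energy E = y + V^2/(2g).
Velocity head = V^2/(2g) = 5.87^2 / (2*9.81) = 34.4569 / 19.62 = 1.7562 m.
E = 2.02 + 1.7562 = 3.7762 m.

3.7762


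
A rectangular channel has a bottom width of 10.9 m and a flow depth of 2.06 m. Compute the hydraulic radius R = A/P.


For a rectangular section:
Flow area A = b * y = 10.9 * 2.06 = 22.45 m^2.
Wetted perimeter P = b + 2y = 10.9 + 2*2.06 = 15.02 m.
Hydraulic radius R = A/P = 22.45 / 15.02 = 1.4949 m.

1.4949


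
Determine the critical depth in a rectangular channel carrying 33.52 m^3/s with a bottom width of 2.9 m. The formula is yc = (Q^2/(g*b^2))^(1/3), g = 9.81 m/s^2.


Using yc = (Q^2 / (g * b^2))^(1/3):
Q^2 = 33.52^2 = 1123.59.
g * b^2 = 9.81 * 2.9^2 = 9.81 * 8.41 = 82.5.
Q^2 / (g*b^2) = 1123.59 / 82.5 = 13.6193.
yc = 13.6193^(1/3) = 2.3881 m.

2.3881


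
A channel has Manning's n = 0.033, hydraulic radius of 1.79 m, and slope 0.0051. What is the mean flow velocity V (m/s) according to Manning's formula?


Manning's equation gives V = (1/n) * R^(2/3) * S^(1/2).
First, compute R^(2/3) = 1.79^(2/3) = 1.4742.
Next, S^(1/2) = 0.0051^(1/2) = 0.071414.
Then 1/n = 1/0.033 = 30.3.
V = 30.3 * 1.4742 * 0.071414 = 3.1904 m/s.

3.1904


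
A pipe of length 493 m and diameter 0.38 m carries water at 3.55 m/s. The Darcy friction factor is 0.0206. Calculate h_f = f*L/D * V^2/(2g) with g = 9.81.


Darcy-Weisbach equation: h_f = f * (L/D) * V^2/(2g).
f * L/D = 0.0206 * 493/0.38 = 26.7258.
V^2/(2g) = 3.55^2 / (2*9.81) = 12.6025 / 19.62 = 0.6423 m.
h_f = 26.7258 * 0.6423 = 17.167 m.

17.167


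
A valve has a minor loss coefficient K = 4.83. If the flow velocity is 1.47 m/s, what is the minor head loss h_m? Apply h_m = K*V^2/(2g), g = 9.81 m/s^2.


Minor loss formula: h_m = K * V^2/(2g).
V^2 = 1.47^2 = 2.1609.
V^2/(2g) = 2.1609 / 19.62 = 0.1101 m.
h_m = 4.83 * 0.1101 = 0.532 m.

0.532


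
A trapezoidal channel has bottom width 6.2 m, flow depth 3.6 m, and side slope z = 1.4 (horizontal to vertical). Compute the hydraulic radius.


For a trapezoidal section with side slope z:
A = (b + z*y)*y = (6.2 + 1.4*3.6)*3.6 = 40.464 m^2.
P = b + 2*y*sqrt(1 + z^2) = 6.2 + 2*3.6*sqrt(1 + 1.4^2) = 18.587 m.
R = A/P = 40.464 / 18.587 = 2.177 m.

2.177


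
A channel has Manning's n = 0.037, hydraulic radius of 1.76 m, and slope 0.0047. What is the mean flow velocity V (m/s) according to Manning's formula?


Manning's equation gives V = (1/n) * R^(2/3) * S^(1/2).
First, compute R^(2/3) = 1.76^(2/3) = 1.4577.
Next, S^(1/2) = 0.0047^(1/2) = 0.068557.
Then 1/n = 1/0.037 = 27.03.
V = 27.03 * 1.4577 * 0.068557 = 2.701 m/s.

2.701


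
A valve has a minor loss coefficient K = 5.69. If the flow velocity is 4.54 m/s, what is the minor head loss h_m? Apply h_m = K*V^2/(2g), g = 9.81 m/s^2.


Minor loss formula: h_m = K * V^2/(2g).
V^2 = 4.54^2 = 20.6116.
V^2/(2g) = 20.6116 / 19.62 = 1.0505 m.
h_m = 5.69 * 1.0505 = 5.9776 m.

5.9776


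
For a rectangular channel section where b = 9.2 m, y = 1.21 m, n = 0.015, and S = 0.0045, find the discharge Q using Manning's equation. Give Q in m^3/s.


For a rectangular channel, the cross-sectional area A = b * y = 9.2 * 1.21 = 11.13 m^2.
The wetted perimeter P = b + 2y = 9.2 + 2*1.21 = 11.62 m.
Hydraulic radius R = A/P = 11.13/11.62 = 0.958 m.
Velocity V = (1/n)*R^(2/3)*S^(1/2) = (1/0.015)*0.958^(2/3)*0.0045^(1/2) = 4.346 m/s.
Discharge Q = A * V = 11.13 * 4.346 = 48.38 m^3/s.

48.38
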